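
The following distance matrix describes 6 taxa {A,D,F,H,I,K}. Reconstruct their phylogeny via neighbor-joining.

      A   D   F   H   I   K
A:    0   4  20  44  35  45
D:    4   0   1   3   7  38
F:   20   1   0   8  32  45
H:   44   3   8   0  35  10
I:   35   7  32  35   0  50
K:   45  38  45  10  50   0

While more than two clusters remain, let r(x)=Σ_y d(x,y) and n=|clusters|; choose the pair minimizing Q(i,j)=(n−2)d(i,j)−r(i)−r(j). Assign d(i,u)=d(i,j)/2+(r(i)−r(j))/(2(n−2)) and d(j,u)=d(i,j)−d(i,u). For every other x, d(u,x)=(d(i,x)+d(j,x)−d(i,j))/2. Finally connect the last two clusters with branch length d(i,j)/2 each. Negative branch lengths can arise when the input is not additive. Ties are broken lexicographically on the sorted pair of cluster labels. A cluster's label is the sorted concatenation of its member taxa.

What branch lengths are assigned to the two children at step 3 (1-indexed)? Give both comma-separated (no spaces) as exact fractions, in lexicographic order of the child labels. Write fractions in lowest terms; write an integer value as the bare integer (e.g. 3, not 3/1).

111/8,41/8

iteration 1: select H,K (d=10, Q=-248); attach at lengths (-6, 16); label the merged cluster HK
  updated: d(A,HK)=79/2, d(D,HK)=31/2, d(F,HK)=43/2, d(HK,I)=75/2
iteration 2: select F,HK (d=43/2, Q=-124); attach at lengths (25/6, 52/3); label the merged cluster FHK
  updated: d(A,FHK)=19, d(D,FHK)=-5/2, d(FHK,I)=24
iteration 3: select A,FHK (d=19, Q=-121/2); attach at lengths (111/8, 41/8); label the merged cluster AFHK
  updated: d(AFHK,D)=-35/4, d(AFHK,I)=20
iteration 4: select AFHK,D (d=-35/4, Q=-73/4); attach at lengths (17/8, -87/8); label the merged cluster ADFHK
  updated: d(ADFHK,I)=143/8
iteration 5: select ADFHK,I (d=143/8); attach at lengths (143/16, 143/16); label the merged cluster ADFHIK
final tree: (((A:111/8,(F:25/6,(H:-6,K:16):52/3):41/8):17/8,D:-87/8):143/16,I:143/16)
total length: 477/8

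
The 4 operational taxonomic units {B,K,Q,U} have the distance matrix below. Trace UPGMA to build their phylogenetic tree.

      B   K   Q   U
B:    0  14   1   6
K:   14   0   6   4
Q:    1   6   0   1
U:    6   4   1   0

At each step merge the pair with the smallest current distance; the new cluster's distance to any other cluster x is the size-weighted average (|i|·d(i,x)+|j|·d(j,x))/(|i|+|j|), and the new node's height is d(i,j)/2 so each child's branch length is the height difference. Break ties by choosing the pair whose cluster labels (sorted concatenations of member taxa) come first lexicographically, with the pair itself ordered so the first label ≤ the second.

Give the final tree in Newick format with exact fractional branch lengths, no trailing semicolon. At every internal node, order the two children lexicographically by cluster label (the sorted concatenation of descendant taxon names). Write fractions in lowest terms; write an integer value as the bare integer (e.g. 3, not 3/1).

step 1: merge (B,Q) at d=1; branch lengths B→1/2, Q→1/2; new cluster BQ
  updated: d(BQ,K)=10, d(BQ,U)=7/2
step 2: merge (BQ,U) at d=7/2; branch lengths BQ→5/4, U→7/4; new cluster BQU
  updated: d(BQU,K)=8
step 3: merge (BQU,K) at d=8; branch lengths BQU→9/4, K→4; new cluster BKQU
final tree: (((B:1/2,Q:1/2):5/4,U:7/4):9/4,K:4)
total length: 41/4

(((B:1/2,Q:1/2):5/4,U:7/4):9/4,K:4)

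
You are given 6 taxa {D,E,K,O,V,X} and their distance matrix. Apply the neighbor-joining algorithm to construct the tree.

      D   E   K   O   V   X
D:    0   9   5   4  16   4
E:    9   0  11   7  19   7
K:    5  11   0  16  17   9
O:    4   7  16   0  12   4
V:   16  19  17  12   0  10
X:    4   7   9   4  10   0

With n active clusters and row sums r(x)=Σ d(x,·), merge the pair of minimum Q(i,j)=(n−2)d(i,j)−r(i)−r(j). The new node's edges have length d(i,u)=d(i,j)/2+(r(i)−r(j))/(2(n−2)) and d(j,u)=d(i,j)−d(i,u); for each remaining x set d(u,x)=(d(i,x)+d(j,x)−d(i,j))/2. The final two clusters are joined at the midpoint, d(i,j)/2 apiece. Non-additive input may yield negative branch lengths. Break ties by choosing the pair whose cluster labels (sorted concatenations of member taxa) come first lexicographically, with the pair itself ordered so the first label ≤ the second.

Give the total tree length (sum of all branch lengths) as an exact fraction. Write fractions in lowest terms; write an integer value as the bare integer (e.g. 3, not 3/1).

step 1: merge (D,K) at d=5, Q=-76; branch lengths D→0, K→5; new cluster DK
  updated: d(DK,E)=15/2, d(DK,O)=15/2, d(DK,V)=14, d(DK,X)=4
step 2: merge (DK,E) at d=15/2, Q=-51; branch lengths DK→5/2, E→5; new cluster DEK
  updated: d(DEK,O)=7/2, d(DEK,V)=51/4, d(DEK,X)=7/4
step 3: merge (DEK,O) at d=7/2, Q=-61/2; branch lengths DEK→11/8, O→17/8; new cluster DEKO
  updated: d(DEKO,V)=85/8, d(DEKO,X)=9/8
step 4: merge (DEKO,V) at d=85/8, Q=-87/4; branch lengths DEKO→7/8, V→39/4; new cluster DEKOV
  updated: d(DEKOV,X)=1/4
step 5: merge (DEKOV,X) at d=1/4; branch lengths DEKOV→1/8, X→1/8; new cluster DEKOVX
final tree: (((((D:0,K:5):5/2,E:5):11/8,O:17/8):7/8,V:39/4):1/8,X:1/8)
total length: 215/8

215/8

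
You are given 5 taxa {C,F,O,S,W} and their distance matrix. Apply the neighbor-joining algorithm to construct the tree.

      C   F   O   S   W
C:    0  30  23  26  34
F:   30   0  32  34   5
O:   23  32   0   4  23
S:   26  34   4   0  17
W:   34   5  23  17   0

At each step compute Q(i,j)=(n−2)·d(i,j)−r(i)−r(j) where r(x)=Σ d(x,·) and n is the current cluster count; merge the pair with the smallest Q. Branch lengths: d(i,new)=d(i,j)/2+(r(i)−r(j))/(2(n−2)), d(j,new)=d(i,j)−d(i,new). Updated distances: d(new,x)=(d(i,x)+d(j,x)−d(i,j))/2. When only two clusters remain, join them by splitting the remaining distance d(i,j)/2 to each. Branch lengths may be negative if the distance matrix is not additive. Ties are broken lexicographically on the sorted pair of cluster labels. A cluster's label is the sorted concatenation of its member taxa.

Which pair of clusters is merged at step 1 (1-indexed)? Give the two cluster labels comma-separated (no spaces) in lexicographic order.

F,W

step 1: merge (F,W) at d=5, Q=-165; branch lengths F→37/6, W→-7/6; new cluster FW
  updated: d(C,FW)=59/2, d(FW,O)=25, d(FW,S)=23
step 2: merge (C,FW) at d=59/2, Q=-97; branch lengths C→15, FW→29/2; new cluster CFW
  updated: d(CFW,O)=37/4, d(CFW,S)=39/4
step 3: merge (CFW,O) at d=37/4, Q=-23; branch lengths CFW→15/2, O→7/4; new cluster CFOW
  updated: d(CFOW,S)=9/4
step 4: merge (CFOW,S) at d=9/4; branch lengths CFOW→9/8, S→9/8; new cluster CFOSW
final tree: (((C:15,(F:37/6,W:-7/6):29/2):15/2,O:7/4):9/8,S:9/8)
total length: 46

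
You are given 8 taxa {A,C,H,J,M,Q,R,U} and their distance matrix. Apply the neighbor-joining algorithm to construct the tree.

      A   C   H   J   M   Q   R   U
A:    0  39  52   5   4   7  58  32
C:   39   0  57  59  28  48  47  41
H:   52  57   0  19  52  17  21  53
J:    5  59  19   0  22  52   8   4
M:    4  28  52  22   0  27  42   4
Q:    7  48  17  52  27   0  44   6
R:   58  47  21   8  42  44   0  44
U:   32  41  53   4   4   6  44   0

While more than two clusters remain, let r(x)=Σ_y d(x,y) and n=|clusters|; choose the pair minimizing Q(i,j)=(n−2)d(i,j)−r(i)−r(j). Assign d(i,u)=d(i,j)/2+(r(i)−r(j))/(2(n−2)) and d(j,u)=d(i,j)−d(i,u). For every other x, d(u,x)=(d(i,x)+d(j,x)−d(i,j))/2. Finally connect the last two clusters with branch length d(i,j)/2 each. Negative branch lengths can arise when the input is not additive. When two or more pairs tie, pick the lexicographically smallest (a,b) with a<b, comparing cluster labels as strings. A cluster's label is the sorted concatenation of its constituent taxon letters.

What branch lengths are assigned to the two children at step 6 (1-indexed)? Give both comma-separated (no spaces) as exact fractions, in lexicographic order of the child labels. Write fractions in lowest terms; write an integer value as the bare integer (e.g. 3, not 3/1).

step 1: merge (H,R) at d=21, Q=-409; branch lengths H→133/12, R→119/12; new cluster HR
  updated: d(A,HR)=89/2, d(C,HR)=83/2, d(HR,J)=3, d(HR,M)=73/2, d(HR,Q)=20, d(HR,U)=38
step 2: merge (HR,J) at d=3, Q=-627/2; branch lengths HR→107/20, J→-47/20; new cluster HJR
  updated: d(A,HJR)=93/4, d(C,HJR)=195/4, d(HJR,M)=111/4, d(HJR,Q)=69/2, d(HJR,U)=39/2
step 3: merge (Q,U) at d=6, Q=-201; branch lengths Q→11/2, U→1/2; new cluster QU
  updated: d(A,QU)=33/2, d(C,QU)=83/2, d(HJR,QU)=24, d(M,QU)=25/2
step 4: merge (HJR,QU) at d=24, Q=-585/4; branch lengths HJR→135/8, QU→57/8; new cluster HJQRU
  updated: d(A,HJQRU)=63/8, d(C,HJQRU)=265/8, d(HJQRU,M)=65/8
step 5: merge (A,HJQRU) at d=63/8, Q=-337/4; branch lengths A→35/8, HJQRU→7/2; new cluster AHJQRU
  updated: d(AHJQRU,C)=257/8, d(AHJQRU,M)=17/8
step 6: merge (AHJQRU,C) at d=257/8, Q=-249/4; branch lengths AHJQRU→25/8, C→29; new cluster ACHJQRU
  updated: d(ACHJQRU,M)=-1
step 7: merge (ACHJQRU,M) at d=-1; branch lengths ACHJQRU→-1/2, M→-1/2; new cluster ACHJMQRU
final tree: (((A:35/8,(((H:133/12,R:119/12):107/20,J:-47/20):135/8,(Q:11/2,U:1/2):57/8):7/2):25/8,C:29):-1/2,M:-1/2)
total length: 93

25/8,29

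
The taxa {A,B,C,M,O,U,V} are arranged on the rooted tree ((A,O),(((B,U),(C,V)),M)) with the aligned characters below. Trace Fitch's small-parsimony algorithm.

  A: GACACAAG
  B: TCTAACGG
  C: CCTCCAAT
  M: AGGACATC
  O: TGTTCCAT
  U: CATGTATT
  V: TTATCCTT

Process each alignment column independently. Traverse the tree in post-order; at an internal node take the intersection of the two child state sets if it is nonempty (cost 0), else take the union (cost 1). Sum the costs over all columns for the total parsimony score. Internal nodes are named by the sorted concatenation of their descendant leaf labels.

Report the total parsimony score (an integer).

26

site 0, node AO: A={G} ∪ O={T} → {G,T} (+1)
site 0, node BU: B={T} ∪ U={C} → {C,T} (+1)
site 0, node CV: C={C} ∪ V={T} → {C,T} (+1)
site 0, node BCUV: BU={C,T} ∩ CV={C,T} → {C,T} (+0)
site 0, node BCMUV: BCUV={C,T} ∪ M={A} → {A,C,T} (+1)
site 0, node ABCMOUV: AO={G,T} ∩ BCMUV={A,C,T} → {T} (+0)
site 1, node AO: A={A} ∪ O={G} → {A,G} (+1)
site 1, node BU: B={C} ∪ U={A} → {A,C} (+1)
site 1, node CV: C={C} ∪ V={T} → {C,T} (+1)
site 1, node BCUV: BU={A,C} ∩ CV={C,T} → {C} (+0)
site 1, node BCMUV: BCUV={C} ∪ M={G} → {C,G} (+1)
site 1, node ABCMOUV: AO={A,G} ∩ BCMUV={C,G} → {G} (+0)
site 2, node AO: A={C} ∪ O={T} → {C,T} (+1)
site 2, node BU: B={T} ∩ U={T} → {T} (+0)
site 2, node CV: C={T} ∪ V={A} → {A,T} (+1)
site 2, node BCUV: BU={T} ∩ CV={A,T} → {T} (+0)
site 2, node BCMUV: BCUV={T} ∪ M={G} → {G,T} (+1)
site 2, node ABCMOUV: AO={C,T} ∩ BCMUV={G,T} → {T} (+0)
site 3, node AO: A={A} ∪ O={T} → {A,T} (+1)
site 3, node BU: B={A} ∪ U={G} → {A,G} (+1)
site 3, node CV: C={C} ∪ V={T} → {C,T} (+1)
site 3, node BCUV: BU={A,G} ∪ CV={C,T} → {A,C,G,T} (+1)
site 3, node BCMUV: BCUV={A,C,G,T} ∩ M={A} → {A} (+0)
site 3, node ABCMOUV: AO={A,T} ∩ BCMUV={A} → {A} (+0)
site 4, node AO: A={C} ∩ O={C} → {C} (+0)
site 4, node BU: B={A} ∪ U={T} → {A,T} (+1)
site 4, node CV: C={C} ∩ V={C} → {C} (+0)
site 4, node BCUV: BU={A,T} ∪ CV={C} → {A,C,T} (+1)
site 4, node BCMUV: BCUV={A,C,T} ∩ M={C} → {C} (+0)
site 4, node ABCMOUV: AO={C} ∩ BCMUV={C} → {C} (+0)
site 5, node AO: A={A} ∪ O={C} → {A,C} (+1)
site 5, node BU: B={C} ∪ U={A} → {A,C} (+1)
site 5, node CV: C={A} ∪ V={C} → {A,C} (+1)
site 5, node BCUV: BU={A,C} ∩ CV={A,C} → {A,C} (+0)
site 5, node BCMUV: BCUV={A,C} ∩ M={A} → {A} (+0)
site 5, node ABCMOUV: AO={A,C} ∩ BCMUV={A} → {A} (+0)
site 6, node AO: A={A} ∩ O={A} → {A} (+0)
site 6, node BU: B={G} ∪ U={T} → {G,T} (+1)
site 6, node CV: C={A} ∪ V={T} → {A,T} (+1)
site 6, node BCUV: BU={G,T} ∩ CV={A,T} → {T} (+0)
site 6, node BCMUV: BCUV={T} ∩ M={T} → {T} (+0)
site 6, node ABCMOUV: AO={A} ∪ BCMUV={T} → {A,T} (+1)
site 7, node AO: A={G} ∪ O={T} → {G,T} (+1)
site 7, node BU: B={G} ∪ U={T} → {G,T} (+1)
site 7, node CV: C={T} ∩ V={T} → {T} (+0)
site 7, node BCUV: BU={G,T} ∩ CV={T} → {T} (+0)
site 7, node BCMUV: BCUV={T} ∪ M={C} → {C,T} (+1)
site 7, node ABCMOUV: AO={G,T} ∩ BCMUV={C,T} → {T} (+0)
per-site changes: [4, 4, 3, 4, 2, 3, 3, 3]; total = 26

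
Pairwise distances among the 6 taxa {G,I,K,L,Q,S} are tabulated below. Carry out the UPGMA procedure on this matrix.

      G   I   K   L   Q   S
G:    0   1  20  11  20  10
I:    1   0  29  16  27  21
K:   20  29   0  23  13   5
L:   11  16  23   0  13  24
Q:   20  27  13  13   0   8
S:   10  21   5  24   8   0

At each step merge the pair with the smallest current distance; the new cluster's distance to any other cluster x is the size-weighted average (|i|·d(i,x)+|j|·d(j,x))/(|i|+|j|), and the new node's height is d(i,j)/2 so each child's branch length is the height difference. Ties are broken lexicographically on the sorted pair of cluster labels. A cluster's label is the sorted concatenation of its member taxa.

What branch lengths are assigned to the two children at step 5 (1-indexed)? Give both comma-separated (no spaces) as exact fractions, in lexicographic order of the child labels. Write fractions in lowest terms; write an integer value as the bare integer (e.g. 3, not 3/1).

131/36,185/36

step 1: merge (G,I) at d=1; branch lengths G→1/2, I→1/2; new cluster GI
  updated: d(GI,K)=49/2, d(GI,L)=27/2, d(GI,Q)=47/2, d(GI,S)=31/2
step 2: merge (K,S) at d=5; branch lengths K→5/2, S→5/2; new cluster KS
  updated: d(GI,KS)=20, d(KS,L)=47/2, d(KS,Q)=21/2
step 3: merge (KS,Q) at d=21/2; branch lengths KS→11/4, Q→21/4; new cluster KQS
  updated: d(GI,KQS)=127/6, d(KQS,L)=20
step 4: merge (GI,L) at d=27/2; branch lengths GI→25/4, L→27/4; new cluster GIL
  updated: d(GIL,KQS)=187/9
step 5: merge (GIL,KQS) at d=187/9; branch lengths GIL→131/36, KQS→185/36; new cluster GIKLQS
final tree: (((G:1/2,I:1/2):25/4,L:27/4):131/36,((K:5/2,S:5/2):11/4,Q:21/4):185/36)
total length: 322/9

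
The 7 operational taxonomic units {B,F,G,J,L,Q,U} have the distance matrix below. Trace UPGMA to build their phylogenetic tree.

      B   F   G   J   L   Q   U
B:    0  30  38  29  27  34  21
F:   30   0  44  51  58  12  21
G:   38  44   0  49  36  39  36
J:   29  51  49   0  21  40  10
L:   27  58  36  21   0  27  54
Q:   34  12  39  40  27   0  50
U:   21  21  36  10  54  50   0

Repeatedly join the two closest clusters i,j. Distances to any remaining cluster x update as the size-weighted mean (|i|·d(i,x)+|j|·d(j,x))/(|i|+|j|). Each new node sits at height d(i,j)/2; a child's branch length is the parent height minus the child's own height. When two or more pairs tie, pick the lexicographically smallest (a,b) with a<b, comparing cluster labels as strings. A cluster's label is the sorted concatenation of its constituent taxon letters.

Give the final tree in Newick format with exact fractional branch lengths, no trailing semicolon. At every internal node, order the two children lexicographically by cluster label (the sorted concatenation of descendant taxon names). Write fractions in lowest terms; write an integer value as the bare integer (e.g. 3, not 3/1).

((((B:25/2,(J:5,U:5):15/2):9/2,L:17):39/16,(F:6,Q:6):215/16):35/48,G:121/6)

iteration 1: select J,U (d=10); attach at lengths (5, 5); label the merged cluster JU
  updated: d(B,JU)=25, d(F,JU)=36, d(G,JU)=85/2, d(JU,L)=75/2, d(JU,Q)=45
iteration 2: select F,Q (d=12); attach at lengths (6, 6); label the merged cluster FQ
  updated: d(B,FQ)=32, d(FQ,G)=83/2, d(FQ,JU)=81/2, d(FQ,L)=85/2
iteration 3: select B,JU (d=25); attach at lengths (25/2, 15/2); label the merged cluster BJU
  updated: d(BJU,FQ)=113/3, d(BJU,G)=41, d(BJU,L)=34
iteration 4: select BJU,L (d=34); attach at lengths (9/2, 17); label the merged cluster BJLU
  updated: d(BJLU,FQ)=311/8, d(BJLU,G)=159/4
iteration 5: select BJLU,FQ (d=311/8); attach at lengths (39/16, 215/16); label the merged cluster BFJLQU
  updated: d(BFJLQU,G)=121/3
iteration 6: select BFJLQU,G (d=121/3); attach at lengths (35/48, 121/6); label the merged cluster BFGJLQU
final tree: ((((B:25/2,(J:5,U:5):15/2):9/2,L:17):39/16,(F:6,Q:6):215/16):35/48,G:121/6)
total length: 4813/48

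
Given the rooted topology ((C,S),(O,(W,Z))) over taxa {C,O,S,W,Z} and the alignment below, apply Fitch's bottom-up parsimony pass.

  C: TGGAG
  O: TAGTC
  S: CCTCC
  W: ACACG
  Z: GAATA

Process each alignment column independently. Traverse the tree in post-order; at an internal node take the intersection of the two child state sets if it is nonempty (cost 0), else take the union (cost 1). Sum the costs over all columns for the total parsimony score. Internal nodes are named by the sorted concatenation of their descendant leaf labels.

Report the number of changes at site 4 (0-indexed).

site 0, node CS: C={T} ∪ S={C} → {C,T} (+1)
site 0, node WZ: W={A} ∪ Z={G} → {A,G} (+1)
site 0, node OWZ: O={T} ∪ WZ={A,G} → {A,G,T} (+1)
site 0, node COSWZ: CS={C,T} ∩ OWZ={A,G,T} → {T} (+0)
site 1, node CS: C={G} ∪ S={C} → {C,G} (+1)
site 1, node WZ: W={C} ∪ Z={A} → {A,C} (+1)
site 1, node OWZ: O={A} ∩ WZ={A,C} → {A} (+0)
site 1, node COSWZ: CS={C,G} ∪ OWZ={A} → {A,C,G} (+1)
site 2, node CS: C={G} ∪ S={T} → {G,T} (+1)
site 2, node WZ: W={A} ∩ Z={A} → {A} (+0)
site 2, node OWZ: O={G} ∪ WZ={A} → {A,G} (+1)
site 2, node COSWZ: CS={G,T} ∩ OWZ={A,G} → {G} (+0)
site 3, node CS: C={A} ∪ S={C} → {A,C} (+1)
site 3, node WZ: W={C} ∪ Z={T} → {C,T} (+1)
site 3, node OWZ: O={T} ∩ WZ={C,T} → {T} (+0)
site 3, node COSWZ: CS={A,C} ∪ OWZ={T} → {A,C,T} (+1)
site 4, node CS: C={G} ∪ S={C} → {C,G} (+1)
site 4, node WZ: W={G} ∪ Z={A} → {A,G} (+1)
site 4, node OWZ: O={C} ∪ WZ={A,G} → {A,C,G} (+1)
site 4, node COSWZ: CS={C,G} ∩ OWZ={A,C,G} → {C,G} (+0)
per-site changes: [3, 3, 2, 3, 3]; total = 14

3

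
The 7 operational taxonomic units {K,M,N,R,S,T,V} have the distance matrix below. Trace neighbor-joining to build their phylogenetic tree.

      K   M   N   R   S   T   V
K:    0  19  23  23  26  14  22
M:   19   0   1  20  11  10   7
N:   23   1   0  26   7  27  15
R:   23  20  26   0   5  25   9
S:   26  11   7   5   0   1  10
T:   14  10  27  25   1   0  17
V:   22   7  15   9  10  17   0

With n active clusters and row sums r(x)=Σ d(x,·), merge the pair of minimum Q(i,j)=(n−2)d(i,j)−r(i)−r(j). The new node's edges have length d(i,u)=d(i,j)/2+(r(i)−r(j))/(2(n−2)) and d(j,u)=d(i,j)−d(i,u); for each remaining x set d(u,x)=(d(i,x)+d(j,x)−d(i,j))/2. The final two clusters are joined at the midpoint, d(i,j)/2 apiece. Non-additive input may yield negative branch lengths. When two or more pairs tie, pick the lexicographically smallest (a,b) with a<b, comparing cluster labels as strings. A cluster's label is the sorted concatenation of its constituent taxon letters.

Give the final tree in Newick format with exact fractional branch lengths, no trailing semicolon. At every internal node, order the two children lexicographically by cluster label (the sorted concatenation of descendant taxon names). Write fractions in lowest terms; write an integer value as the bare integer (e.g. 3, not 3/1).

((((K:173/16,T:51/16):91/16,(M:-13/5,N:18/5):105/16):27/16,(R:77/12,S:-17/12):53/16):59/32,V:59/32)

step 1: merge (M,N) at d=1, Q=-162; branch lengths M→-13/5, N→18/5; new cluster MN
  updated: d(K,MN)=41/2, d(MN,R)=45/2, d(MN,S)=17/2, d(MN,T)=18, d(MN,V)=21/2
step 2: merge (K,T) at d=14, Q=-249/2; branch lengths K→173/16, T→51/16; new cluster KT
  updated: d(KT,MN)=49/4, d(KT,R)=17, d(KT,S)=13/2, d(KT,V)=25/2
step 3: merge (R,S) at d=5, Q=-137/2; branch lengths R→77/12, S→-17/12; new cluster RS
  updated: d(KT,RS)=37/4, d(MN,RS)=13, d(RS,V)=7
step 4: merge (KT,MN) at d=49/4, Q=-181/4; branch lengths KT→91/16, MN→105/16; new cluster KMNT
  updated: d(KMNT,RS)=5, d(KMNT,V)=43/8
step 5: merge (KMNT,RS) at d=5, Q=-139/8; branch lengths KMNT→27/16, RS→53/16; new cluster KMNRST
  updated: d(KMNRST,V)=59/16
step 6: merge (KMNRST,V) at d=59/16; branch lengths KMNRST→59/32, V→59/32; new cluster KMNRSTV
final tree: ((((K:173/16,T:51/16):91/16,(M:-13/5,N:18/5):105/16):27/16,(R:77/12,S:-17/12):53/16):59/32,V:59/32)
total length: 655/16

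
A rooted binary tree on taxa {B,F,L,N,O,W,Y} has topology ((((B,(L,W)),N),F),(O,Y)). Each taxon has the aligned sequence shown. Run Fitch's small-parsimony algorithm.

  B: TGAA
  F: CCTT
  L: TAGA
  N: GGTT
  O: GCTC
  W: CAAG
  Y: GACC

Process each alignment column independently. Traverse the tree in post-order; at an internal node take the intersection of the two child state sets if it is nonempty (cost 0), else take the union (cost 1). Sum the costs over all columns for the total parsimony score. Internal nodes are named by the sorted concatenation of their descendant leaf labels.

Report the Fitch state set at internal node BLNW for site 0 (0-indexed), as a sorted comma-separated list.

site 0, node LW: L={T} ∪ W={C} → {C,T} (+1)
site 0, node BLW: B={T} ∩ LW={C,T} → {T} (+0)
site 0, node BLNW: BLW={T} ∪ N={G} → {G,T} (+1)
site 0, node BFLNW: BLNW={G,T} ∪ F={C} → {C,G,T} (+1)
site 0, node OY: O={G} ∩ Y={G} → {G} (+0)
site 0, node BFLNOWY: BFLNW={C,G,T} ∩ OY={G} → {G} (+0)
site 1, node LW: L={A} ∩ W={A} → {A} (+0)
site 1, node BLW: B={G} ∪ LW={A} → {A,G} (+1)
site 1, node BLNW: BLW={A,G} ∩ N={G} → {G} (+0)
site 1, node BFLNW: BLNW={G} ∪ F={C} → {C,G} (+1)
site 1, node OY: O={C} ∪ Y={A} → {A,C} (+1)
site 1, node BFLNOWY: BFLNW={C,G} ∩ OY={A,C} → {C} (+0)
site 2, node LW: L={G} ∪ W={A} → {A,G} (+1)
site 2, node BLW: B={A} ∩ LW={A,G} → {A} (+0)
site 2, node BLNW: BLW={A} ∪ N={T} → {A,T} (+1)
site 2, node BFLNW: BLNW={A,T} ∩ F={T} → {T} (+0)
site 2, node OY: O={T} ∪ Y={C} → {C,T} (+1)
site 2, node BFLNOWY: BFLNW={T} ∩ OY={C,T} → {T} (+0)
site 3, node LW: L={A} ∪ W={G} → {A,G} (+1)
site 3, node BLW: B={A} ∩ LW={A,G} → {A} (+0)
site 3, node BLNW: BLW={A} ∪ N={T} → {A,T} (+1)
site 3, node BFLNW: BLNW={A,T} ∩ F={T} → {T} (+0)
site 3, node OY: O={C} ∩ Y={C} → {C} (+0)
site 3, node BFLNOWY: BFLNW={T} ∪ OY={C} → {C,T} (+1)
per-site changes: [3, 3, 3, 3]; total = 12

G,T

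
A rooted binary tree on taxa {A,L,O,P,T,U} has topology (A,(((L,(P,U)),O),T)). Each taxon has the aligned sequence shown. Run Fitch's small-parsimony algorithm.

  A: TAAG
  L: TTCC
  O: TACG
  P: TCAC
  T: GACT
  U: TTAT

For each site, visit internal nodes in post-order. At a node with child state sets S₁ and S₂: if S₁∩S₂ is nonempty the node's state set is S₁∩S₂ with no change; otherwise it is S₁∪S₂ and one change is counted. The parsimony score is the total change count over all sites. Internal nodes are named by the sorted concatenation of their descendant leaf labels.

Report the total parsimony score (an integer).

8

[col 0] PU: children P:{T}, U:{T} ∩→ {T}; cost 0
[col 0] LPU: children L:{T}, PU:{T} ∩→ {T}; cost 0
[col 0] LOPU: children LPU:{T}, O:{T} ∩→ {T}; cost 0
[col 0] LOPTU: children LOPU:{T}, T:{G} ∪→ {G,T}; cost 1
[col 0] ALOPTU: children A:{T}, LOPTU:{G,T} ∩→ {T}; cost 0
[col 1] PU: children P:{C}, U:{T} ∪→ {C,T}; cost 1
[col 1] LPU: children L:{T}, PU:{C,T} ∩→ {T}; cost 0
[col 1] LOPU: children LPU:{T}, O:{A} ∪→ {A,T}; cost 1
[col 1] LOPTU: children LOPU:{A,T}, T:{A} ∩→ {A}; cost 0
[col 1] ALOPTU: children A:{A}, LOPTU:{A} ∩→ {A}; cost 0
[col 2] PU: children P:{A}, U:{A} ∩→ {A}; cost 0
[col 2] LPU: children L:{C}, PU:{A} ∪→ {A,C}; cost 1
[col 2] LOPU: children LPU:{A,C}, O:{C} ∩→ {C}; cost 0
[col 2] LOPTU: children LOPU:{C}, T:{C} ∩→ {C}; cost 0
[col 2] ALOPTU: children A:{A}, LOPTU:{C} ∪→ {A,C}; cost 1
[col 3] PU: children P:{C}, U:{T} ∪→ {C,T}; cost 1
[col 3] LPU: children L:{C}, PU:{C,T} ∩→ {C}; cost 0
[col 3] LOPU: children LPU:{C}, O:{G} ∪→ {C,G}; cost 1
[col 3] LOPTU: children LOPU:{C,G}, T:{T} ∪→ {C,G,T}; cost 1
[col 3] ALOPTU: children A:{G}, LOPTU:{C,G,T} ∩→ {G}; cost 0
per-site changes: [1, 2, 2, 3]; total = 8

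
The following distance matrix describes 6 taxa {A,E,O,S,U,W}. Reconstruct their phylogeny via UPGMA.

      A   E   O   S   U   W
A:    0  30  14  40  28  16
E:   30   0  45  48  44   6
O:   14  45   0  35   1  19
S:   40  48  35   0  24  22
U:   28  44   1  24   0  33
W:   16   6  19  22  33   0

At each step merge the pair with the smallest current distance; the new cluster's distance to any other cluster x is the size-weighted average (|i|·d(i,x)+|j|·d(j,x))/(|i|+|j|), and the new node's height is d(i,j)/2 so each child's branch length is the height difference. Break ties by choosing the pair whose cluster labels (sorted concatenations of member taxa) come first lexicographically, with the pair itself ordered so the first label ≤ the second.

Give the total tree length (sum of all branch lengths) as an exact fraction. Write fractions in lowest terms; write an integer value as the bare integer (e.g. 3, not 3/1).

iteration 1: select O,U (d=1); attach at lengths (1/2, 1/2); label the merged cluster OU
  updated: d(A,OU)=21, d(E,OU)=89/2, d(OU,S)=59/2, d(OU,W)=26
iteration 2: select E,W (d=6); attach at lengths (3, 3); label the merged cluster EW
  updated: d(A,EW)=23, d(EW,OU)=141/4, d(EW,S)=35
iteration 3: select A,OU (d=21); attach at lengths (21/2, 10); label the merged cluster AOU
  updated: d(AOU,EW)=187/6, d(AOU,S)=33
iteration 4: select AOU,EW (d=187/6); attach at lengths (61/12, 151/12); label the merged cluster AEOUW
  updated: d(AEOUW,S)=169/5
iteration 5: select AEOUW,S (d=169/5); attach at lengths (79/60, 169/10); label the merged cluster AEOSUW
final tree: (((A:21/2,(O:1/2,U:1/2):10):61/12,(E:3,W:3):151/12):79/60,S:169/10)
total length: 3803/60

3803/60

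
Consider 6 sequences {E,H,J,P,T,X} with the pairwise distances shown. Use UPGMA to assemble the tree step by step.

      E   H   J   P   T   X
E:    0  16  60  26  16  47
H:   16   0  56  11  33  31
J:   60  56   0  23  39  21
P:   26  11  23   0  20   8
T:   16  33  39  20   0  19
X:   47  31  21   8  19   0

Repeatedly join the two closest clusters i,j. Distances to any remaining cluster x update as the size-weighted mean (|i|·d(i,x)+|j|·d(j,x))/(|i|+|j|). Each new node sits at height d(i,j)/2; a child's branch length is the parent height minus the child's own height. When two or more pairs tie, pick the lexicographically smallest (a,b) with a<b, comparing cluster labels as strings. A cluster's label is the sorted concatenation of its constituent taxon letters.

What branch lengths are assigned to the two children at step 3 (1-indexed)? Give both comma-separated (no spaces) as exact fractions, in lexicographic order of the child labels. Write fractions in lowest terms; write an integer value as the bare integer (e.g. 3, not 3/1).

iteration 1: select P,X (d=8); attach at lengths (4, 4); label the merged cluster PX
  updated: d(E,PX)=73/2, d(H,PX)=21, d(J,PX)=22, d(PX,T)=39/2
iteration 2: select E,H (d=16); attach at lengths (8, 8); label the merged cluster EH
  updated: d(EH,J)=58, d(EH,PX)=115/4, d(EH,T)=49/2
iteration 3: select PX,T (d=39/2); attach at lengths (23/4, 39/4); label the merged cluster PTX
  updated: d(EH,PTX)=82/3, d(J,PTX)=83/3
iteration 4: select EH,PTX (d=82/3); attach at lengths (17/3, 47/12); label the merged cluster EHPTX
  updated: d(EHPTX,J)=199/5
iteration 5: select EHPTX,J (d=199/5); attach at lengths (187/30, 199/10); label the merged cluster EHJPTX
final tree: (((E:8,H:8):17/3,((P:4,X:4):23/4,T:39/4):47/12):187/30,J:199/10)
total length: 4513/60

23/4,39/4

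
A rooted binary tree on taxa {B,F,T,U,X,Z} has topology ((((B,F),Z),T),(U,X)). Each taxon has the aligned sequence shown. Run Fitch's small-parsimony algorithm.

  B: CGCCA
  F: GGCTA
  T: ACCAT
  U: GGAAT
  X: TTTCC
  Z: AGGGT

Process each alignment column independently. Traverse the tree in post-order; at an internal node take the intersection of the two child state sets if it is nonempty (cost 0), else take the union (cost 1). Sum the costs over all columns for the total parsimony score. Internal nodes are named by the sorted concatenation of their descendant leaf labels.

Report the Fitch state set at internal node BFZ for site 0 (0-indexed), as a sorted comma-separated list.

site 0, node BF: B={C} ∪ F={G} → {C,G} (+1)
site 0, node BFZ: BF={C,G} ∪ Z={A} → {A,C,G} (+1)
site 0, node BFTZ: BFZ={A,C,G} ∩ T={A} → {A} (+0)
site 0, node UX: U={G} ∪ X={T} → {G,T} (+1)
site 0, node BFTUXZ: BFTZ={A} ∪ UX={G,T} → {A,G,T} (+1)
site 1, node BF: B={G} ∩ F={G} → {G} (+0)
site 1, node BFZ: BF={G} ∩ Z={G} → {G} (+0)
site 1, node BFTZ: BFZ={G} ∪ T={C} → {C,G} (+1)
site 1, node UX: U={G} ∪ X={T} → {G,T} (+1)
site 1, node BFTUXZ: BFTZ={C,G} ∩ UX={G,T} → {G} (+0)
site 2, node BF: B={C} ∩ F={C} → {C} (+0)
site 2, node BFZ: BF={C} ∪ Z={G} → {C,G} (+1)
site 2, node BFTZ: BFZ={C,G} ∩ T={C} → {C} (+0)
site 2, node UX: U={A} ∪ X={T} → {A,T} (+1)
site 2, node BFTUXZ: BFTZ={C} ∪ UX={A,T} → {A,C,T} (+1)
site 3, node BF: B={C} ∪ F={T} → {C,T} (+1)
site 3, node BFZ: BF={C,T} ∪ Z={G} → {C,G,T} (+1)
site 3, node BFTZ: BFZ={C,G,T} ∪ T={A} → {A,C,G,T} (+1)
site 3, node UX: U={A} ∪ X={C} → {A,C} (+1)
site 3, node BFTUXZ: BFTZ={A,C,G,T} ∩ UX={A,C} → {A,C} (+0)
site 4, node BF: B={A} ∩ F={A} → {A} (+0)
site 4, node BFZ: BF={A} ∪ Z={T} → {A,T} (+1)
site 4, node BFTZ: BFZ={A,T} ∩ T={T} → {T} (+0)
site 4, node UX: U={T} ∪ X={C} → {C,T} (+1)
site 4, node BFTUXZ: BFTZ={T} ∩ UX={C,T} → {T} (+0)
per-site changes: [4, 2, 3, 4, 2]; total = 15

A,C,G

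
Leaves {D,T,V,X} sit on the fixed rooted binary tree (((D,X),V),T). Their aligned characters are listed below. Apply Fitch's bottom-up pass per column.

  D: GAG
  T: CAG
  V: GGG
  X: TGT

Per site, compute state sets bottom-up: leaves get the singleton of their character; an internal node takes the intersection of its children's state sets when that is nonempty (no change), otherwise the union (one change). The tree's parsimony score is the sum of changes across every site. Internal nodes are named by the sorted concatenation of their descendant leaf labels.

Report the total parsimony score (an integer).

5

[col 0] DX: children D:{G}, X:{T} ∪→ {G,T}; cost 1
[col 0] DVX: children DX:{G,T}, V:{G} ∩→ {G}; cost 0
[col 0] DTVX: children DVX:{G}, T:{C} ∪→ {C,G}; cost 1
[col 1] DX: children D:{A}, X:{G} ∪→ {A,G}; cost 1
[col 1] DVX: children DX:{A,G}, V:{G} ∩→ {G}; cost 0
[col 1] DTVX: children DVX:{G}, T:{A} ∪→ {A,G}; cost 1
[col 2] DX: children D:{G}, X:{T} ∪→ {G,T}; cost 1
[col 2] DVX: children DX:{G,T}, V:{G} ∩→ {G}; cost 0
[col 2] DTVX: children DVX:{G}, T:{G} ∩→ {G}; cost 0
per-site changes: [2, 2, 1]; total = 5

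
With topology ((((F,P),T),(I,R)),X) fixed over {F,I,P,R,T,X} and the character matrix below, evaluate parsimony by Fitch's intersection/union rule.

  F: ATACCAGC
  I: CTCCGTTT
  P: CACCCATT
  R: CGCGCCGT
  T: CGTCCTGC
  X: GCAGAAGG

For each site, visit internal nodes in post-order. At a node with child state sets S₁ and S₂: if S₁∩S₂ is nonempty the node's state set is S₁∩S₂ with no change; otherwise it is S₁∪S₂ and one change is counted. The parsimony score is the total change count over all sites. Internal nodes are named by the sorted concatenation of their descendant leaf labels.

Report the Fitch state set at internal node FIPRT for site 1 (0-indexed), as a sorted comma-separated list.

FP@0: {A} ∪ {C} = {A,C} (union, +1)
FPT@0: {A,C} ∩ {C} = {C} (intersection, +0)
IR@0: {C} ∩ {C} = {C} (intersection, +0)
FIPRT@0: {C} ∩ {C} = {C} (intersection, +0)
FIPRTX@0: {C} ∪ {G} = {C,G} (union, +1)
FP@1: {T} ∪ {A} = {A,T} (union, +1)
FPT@1: {A,T} ∪ {G} = {A,G,T} (union, +1)
IR@1: {T} ∪ {G} = {G,T} (union, +1)
FIPRT@1: {A,G,T} ∩ {G,T} = {G,T} (intersection, +0)
FIPRTX@1: {G,T} ∪ {C} = {C,G,T} (union, +1)
FP@2: {A} ∪ {C} = {A,C} (union, +1)
FPT@2: {A,C} ∪ {T} = {A,C,T} (union, +1)
IR@2: {C} ∩ {C} = {C} (intersection, +0)
FIPRT@2: {A,C,T} ∩ {C} = {C} (intersection, +0)
FIPRTX@2: {C} ∪ {A} = {A,C} (union, +1)
FP@3: {C} ∩ {C} = {C} (intersection, +0)
FPT@3: {C} ∩ {C} = {C} (intersection, +0)
IR@3: {C} ∪ {G} = {C,G} (union, +1)
FIPRT@3: {C} ∩ {C,G} = {C} (intersection, +0)
FIPRTX@3: {C} ∪ {G} = {C,G} (union, +1)
FP@4: {C} ∩ {C} = {C} (intersection, +0)
FPT@4: {C} ∩ {C} = {C} (intersection, +0)
IR@4: {G} ∪ {C} = {C,G} (union, +1)
FIPRT@4: {C} ∩ {C,G} = {C} (intersection, +0)
FIPRTX@4: {C} ∪ {A} = {A,C} (union, +1)
FP@5: {A} ∩ {A} = {A} (intersection, +0)
FPT@5: {A} ∪ {T} = {A,T} (union, +1)
IR@5: {T} ∪ {C} = {C,T} (union, +1)
FIPRT@5: {A,T} ∩ {C,T} = {T} (intersection, +0)
FIPRTX@5: {T} ∪ {A} = {A,T} (union, +1)
FP@6: {G} ∪ {T} = {G,T} (union, +1)
FPT@6: {G,T} ∩ {G} = {G} (intersection, +0)
IR@6: {T} ∪ {G} = {G,T} (union, +1)
FIPRT@6: {G} ∩ {G,T} = {G} (intersection, +0)
FIPRTX@6: {G} ∩ {G} = {G} (intersection, +0)
FP@7: {C} ∪ {T} = {C,T} (union, +1)
FPT@7: {C,T} ∩ {C} = {C} (intersection, +0)
IR@7: {T} ∩ {T} = {T} (intersection, +0)
FIPRT@7: {C} ∪ {T} = {C,T} (union, +1)
FIPRTX@7: {C,T} ∪ {G} = {C,G,T} (union, +1)
per-site changes: [2, 4, 3, 2, 2, 3, 2, 3]; total = 21

G,T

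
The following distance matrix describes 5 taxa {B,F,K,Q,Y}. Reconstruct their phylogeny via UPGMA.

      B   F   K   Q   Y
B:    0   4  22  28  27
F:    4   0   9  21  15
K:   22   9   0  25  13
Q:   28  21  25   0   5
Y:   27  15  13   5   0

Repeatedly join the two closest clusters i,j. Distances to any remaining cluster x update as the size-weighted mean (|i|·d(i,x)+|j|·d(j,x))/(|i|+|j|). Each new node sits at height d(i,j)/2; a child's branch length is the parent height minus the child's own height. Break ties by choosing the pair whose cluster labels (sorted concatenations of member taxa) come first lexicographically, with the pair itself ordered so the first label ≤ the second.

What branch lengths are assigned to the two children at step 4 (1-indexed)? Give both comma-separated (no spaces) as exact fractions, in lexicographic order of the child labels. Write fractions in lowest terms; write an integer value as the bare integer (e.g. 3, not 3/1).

1. join B+F (d=4) ⇒ BF; edges |B|=2, |F|=2
  updated: d(BF,K)=31/2, d(BF,Q)=49/2, d(BF,Y)=21
2. join Q+Y (d=5) ⇒ QY; edges |Q|=5/2, |Y|=5/2
  updated: d(BF,QY)=91/4, d(K,QY)=19
3. join BF+K (d=31/2) ⇒ BFK; edges |BF|=23/4, |K|=31/4
  updated: d(BFK,QY)=43/2
4. join BFK+QY (d=43/2) ⇒ BFKQY; edges |BFK|=3, |QY|=33/4
final tree: (((B:2,F:2):23/4,K:31/4):3,(Q:5/2,Y:5/2):33/4)
total length: 135/4

3,33/4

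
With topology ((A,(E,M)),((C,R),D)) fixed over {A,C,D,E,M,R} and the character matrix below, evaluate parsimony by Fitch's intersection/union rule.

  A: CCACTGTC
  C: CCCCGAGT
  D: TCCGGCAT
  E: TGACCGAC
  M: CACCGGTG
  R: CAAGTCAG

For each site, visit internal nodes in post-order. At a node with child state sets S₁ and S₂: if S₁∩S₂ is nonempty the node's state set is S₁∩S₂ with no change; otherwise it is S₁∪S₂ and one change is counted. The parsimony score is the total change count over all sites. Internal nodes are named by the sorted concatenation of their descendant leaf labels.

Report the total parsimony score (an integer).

[col 0] EM: children E:{T}, M:{C} ∪→ {C,T}; cost 1
[col 0] AEM: children A:{C}, EM:{C,T} ∩→ {C}; cost 0
[col 0] CR: children C:{C}, R:{C} ∩→ {C}; cost 0
[col 0] CDR: children CR:{C}, D:{T} ∪→ {C,T}; cost 1
[col 0] ACDEMR: children AEM:{C}, CDR:{C,T} ∩→ {C}; cost 0
[col 1] EM: children E:{G}, M:{A} ∪→ {A,G}; cost 1
[col 1] AEM: children A:{C}, EM:{A,G} ∪→ {A,C,G}; cost 1
[col 1] CR: children C:{C}, R:{A} ∪→ {A,C}; cost 1
[col 1] CDR: children CR:{A,C}, D:{C} ∩→ {C}; cost 0
[col 1] ACDEMR: children AEM:{A,C,G}, CDR:{C} ∩→ {C}; cost 0
[col 2] EM: children E:{A}, M:{C} ∪→ {A,C}; cost 1
[col 2] AEM: children A:{A}, EM:{A,C} ∩→ {A}; cost 0
[col 2] CR: children C:{C}, R:{A} ∪→ {A,C}; cost 1
[col 2] CDR: children CR:{A,C}, D:{C} ∩→ {C}; cost 0
[col 2] ACDEMR: children AEM:{A}, CDR:{C} ∪→ {A,C}; cost 1
[col 3] EM: children E:{C}, M:{C} ∩→ {C}; cost 0
[col 3] AEM: children A:{C}, EM:{C} ∩→ {C}; cost 0
[col 3] CR: children C:{C}, R:{G} ∪→ {C,G}; cost 1
[col 3] CDR: children CR:{C,G}, D:{G} ∩→ {G}; cost 0
[col 3] ACDEMR: children AEM:{C}, CDR:{G} ∪→ {C,G}; cost 1
[col 4] EM: children E:{C}, M:{G} ∪→ {C,G}; cost 1
[col 4] AEM: children A:{T}, EM:{C,G} ∪→ {C,G,T}; cost 1
[col 4] CR: children C:{G}, R:{T} ∪→ {G,T}; cost 1
[col 4] CDR: children CR:{G,T}, D:{G} ∩→ {G}; cost 0
[col 4] ACDEMR: children AEM:{C,G,T}, CDR:{G} ∩→ {G}; cost 0
[col 5] EM: children E:{G}, M:{G} ∩→ {G}; cost 0
[col 5] AEM: children A:{G}, EM:{G} ∩→ {G}; cost 0
[col 5] CR: children C:{A}, R:{C} ∪→ {A,C}; cost 1
[col 5] CDR: children CR:{A,C}, D:{C} ∩→ {C}; cost 0
[col 5] ACDEMR: children AEM:{G}, CDR:{C} ∪→ {C,G}; cost 1
[col 6] EM: children E:{A}, M:{T} ∪→ {A,T}; cost 1
[col 6] AEM: children A:{T}, EM:{A,T} ∩→ {T}; cost 0
[col 6] CR: children C:{G}, R:{A} ∪→ {A,G}; cost 1
[col 6] CDR: children CR:{A,G}, D:{A} ∩→ {A}; cost 0
[col 6] ACDEMR: children AEM:{T}, CDR:{A} ∪→ {A,T}; cost 1
[col 7] EM: children E:{C}, M:{G} ∪→ {C,G}; cost 1
[col 7] AEM: children A:{C}, EM:{C,G} ∩→ {C}; cost 0
[col 7] CR: children C:{T}, R:{G} ∪→ {G,T}; cost 1
[col 7] CDR: children CR:{G,T}, D:{T} ∩→ {T}; cost 0
[col 7] ACDEMR: children AEM:{C}, CDR:{T} ∪→ {C,T}; cost 1
per-site changes: [2, 3, 3, 2, 3, 2, 3, 3]; total = 21

21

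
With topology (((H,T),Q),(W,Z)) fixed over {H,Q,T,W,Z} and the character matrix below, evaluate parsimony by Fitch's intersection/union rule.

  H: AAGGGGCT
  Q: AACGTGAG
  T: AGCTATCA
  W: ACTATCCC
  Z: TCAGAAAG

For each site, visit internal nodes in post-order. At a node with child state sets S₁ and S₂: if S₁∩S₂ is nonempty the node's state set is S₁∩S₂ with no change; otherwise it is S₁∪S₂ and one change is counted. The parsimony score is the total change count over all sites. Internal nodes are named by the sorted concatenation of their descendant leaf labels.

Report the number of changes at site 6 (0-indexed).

2

[col 0] HT: children H:{A}, T:{A} ∩→ {A}; cost 0
[col 0] HQT: children HT:{A}, Q:{A} ∩→ {A}; cost 0
[col 0] WZ: children W:{A}, Z:{T} ∪→ {A,T}; cost 1
[col 0] HQTWZ: children HQT:{A}, WZ:{A,T} ∩→ {A}; cost 0
[col 1] HT: children H:{A}, T:{G} ∪→ {A,G}; cost 1
[col 1] HQT: children HT:{A,G}, Q:{A} ∩→ {A}; cost 0
[col 1] WZ: children W:{C}, Z:{C} ∩→ {C}; cost 0
[col 1] HQTWZ: children HQT:{A}, WZ:{C} ∪→ {A,C}; cost 1
[col 2] HT: children H:{G}, T:{C} ∪→ {C,G}; cost 1
[col 2] HQT: children HT:{C,G}, Q:{C} ∩→ {C}; cost 0
[col 2] WZ: children W:{T}, Z:{A} ∪→ {A,T}; cost 1
[col 2] HQTWZ: children HQT:{C}, WZ:{A,T} ∪→ {A,C,T}; cost 1
[col 3] HT: children H:{G}, T:{T} ∪→ {G,T}; cost 1
[col 3] HQT: children HT:{G,T}, Q:{G} ∩→ {G}; cost 0
[col 3] WZ: children W:{A}, Z:{G} ∪→ {A,G}; cost 1
[col 3] HQTWZ: children HQT:{G}, WZ:{A,G} ∩→ {G}; cost 0
[col 4] HT: children H:{G}, T:{A} ∪→ {A,G}; cost 1
[col 4] HQT: children HT:{A,G}, Q:{T} ∪→ {A,G,T}; cost 1
[col 4] WZ: children W:{T}, Z:{A} ∪→ {A,T}; cost 1
[col 4] HQTWZ: children HQT:{A,G,T}, WZ:{A,T} ∩→ {A,T}; cost 0
[col 5] HT: children H:{G}, T:{T} ∪→ {G,T}; cost 1
[col 5] HQT: children HT:{G,T}, Q:{G} ∩→ {G}; cost 0
[col 5] WZ: children W:{C}, Z:{A} ∪→ {A,C}; cost 1
[col 5] HQTWZ: children HQT:{G}, WZ:{A,C} ∪→ {A,C,G}; cost 1
[col 6] HT: children H:{C}, T:{C} ∩→ {C}; cost 0
[col 6] HQT: children HT:{C}, Q:{A} ∪→ {A,C}; cost 1
[col 6] WZ: children W:{C}, Z:{A} ∪→ {A,C}; cost 1
[col 6] HQTWZ: children HQT:{A,C}, WZ:{A,C} ∩→ {A,C}; cost 0
[col 7] HT: children H:{T}, T:{A} ∪→ {A,T}; cost 1
[col 7] HQT: children HT:{A,T}, Q:{G} ∪→ {A,G,T}; cost 1
[col 7] WZ: children W:{C}, Z:{G} ∪→ {C,G}; cost 1
[col 7] HQTWZ: children HQT:{A,G,T}, WZ:{C,G} ∩→ {G}; cost 0
per-site changes: [1, 2, 3, 2, 3, 3, 2, 3]; total = 19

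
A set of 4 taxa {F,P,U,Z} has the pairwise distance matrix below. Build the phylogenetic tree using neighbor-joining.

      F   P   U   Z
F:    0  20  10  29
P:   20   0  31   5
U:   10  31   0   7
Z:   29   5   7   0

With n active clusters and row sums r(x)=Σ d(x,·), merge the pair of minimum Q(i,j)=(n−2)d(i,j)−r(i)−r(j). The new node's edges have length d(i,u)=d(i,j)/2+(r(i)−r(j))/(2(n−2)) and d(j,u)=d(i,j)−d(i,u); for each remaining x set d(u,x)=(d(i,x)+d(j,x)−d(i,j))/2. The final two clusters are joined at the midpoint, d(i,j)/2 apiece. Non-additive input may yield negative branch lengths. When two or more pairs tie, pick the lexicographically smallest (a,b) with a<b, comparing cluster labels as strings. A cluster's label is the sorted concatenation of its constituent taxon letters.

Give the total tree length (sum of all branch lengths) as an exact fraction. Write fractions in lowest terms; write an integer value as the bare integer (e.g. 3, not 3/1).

step 1: merge (F,U) at d=10, Q=-87; branch lengths F→31/4, U→9/4; new cluster FU
  updated: d(FU,P)=41/2, d(FU,Z)=13
step 2: merge (FU,P) at d=41/2, Q=-77/2; branch lengths FU→57/4, P→25/4; new cluster FPU
  updated: d(FPU,Z)=-5/4
step 3: merge (FPU,Z) at d=-5/4; branch lengths FPU→-5/8, Z→-5/8; new cluster FPUZ
final tree: (((F:31/4,U:9/4):57/4,P:25/4):-5/8,Z:-5/8)
total length: 117/4

117/4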